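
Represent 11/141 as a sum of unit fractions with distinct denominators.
1/13 + 1/917 + 1/1680861

Greedy algorithm:
11/141: ceiling(141/11) = 13, use 1/13
2/1833: ceiling(1833/2) = 917, use 1/917
1/1680861: ceiling(1680861/1) = 1680861, use 1/1680861
Result: 11/141 = 1/13 + 1/917 + 1/1680861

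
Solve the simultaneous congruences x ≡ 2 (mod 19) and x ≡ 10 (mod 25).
135

Using Chinese Remainder Theorem:
M = 19 × 25 = 475
M1 = 25, M2 = 19
y1 = 25^(-1) mod 19 = 16
y2 = 19^(-1) mod 25 = 4
x = (2×25×16 + 10×19×4) mod 475 = 135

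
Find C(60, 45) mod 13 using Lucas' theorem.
8

Using Lucas' theorem:
Write n=60 and k=45 in base 13:
n in base 13: [4, 8]
k in base 13: [3, 6]
C(60,45) mod 13 = ∏ C(n_i, k_i) mod 13
Digit binomials (mod 13): C(4,3) = 4; C(8,6) = 28 ≡ 2
Product: 4 × 2 = 8 ≡ 8 (mod 13)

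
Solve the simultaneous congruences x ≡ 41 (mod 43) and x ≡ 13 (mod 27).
256

Using Chinese Remainder Theorem:
M = 43 × 27 = 1161
M1 = 27, M2 = 43
y1 = 27^(-1) mod 43 = 8
y2 = 43^(-1) mod 27 = 22
x = (41×27×8 + 13×43×22) mod 1161 = 256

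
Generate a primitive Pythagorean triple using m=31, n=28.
(177, 1736, 1745)

Euclid's formula: a = m² - n², b = 2mn, c = m² + n²
m = 31, n = 28
a = 31² - 28² = 961 - 784 = 177
b = 2 × 31 × 28 = 1736
c = 31² + 28² = 961 + 784 = 1745
Verification: 177² + 1736² = 31329 + 3013696 = 3045025 = 1745² ✓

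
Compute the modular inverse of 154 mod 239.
194

gcd(154, 239) = 1, so the inverse exists.
Extended Euclidean algorithm on (239, 154):
239 = 1 × 154 + 85  ⟹  85 = (1)·239 + (-1)·154
154 = 1 × 85 + 69  ⟹  69 = (-1)·239 + (2)·154
85 = 1 × 69 + 16  ⟹  16 = (2)·239 + (-3)·154
69 = 4 × 16 + 5  ⟹  5 = (-9)·239 + (14)·154
16 = 3 × 5 + 1  ⟹  1 = (29)·239 + (-45)·154
So (-45)·154 ≡ 1 (mod 239), i.e. 154^(-1) ≡ -45 ≡ 194 (mod 239).
Check: 154 × 194 = 29876 ≡ 1 (mod 239)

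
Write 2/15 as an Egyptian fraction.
1/8 + 1/120

Greedy algorithm:
2/15: ceiling(15/2) = 8, use 1/8
1/120: ceiling(120/1) = 120, use 1/120
Result: 2/15 = 1/8 + 1/120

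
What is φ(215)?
168

215 = 5 × 43
φ(n) = n × ∏(1 - 1/p) for each prime p dividing n
φ(215) = 215 × (1 - 1/5) × (1 - 1/43) = 168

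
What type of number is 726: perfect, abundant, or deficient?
abundant

Proper divisors of 726: sum = 1 + 2 + 3 + 6 + 11 + 22 + 33 + 66 + 121 + 242 + 363 = 870
Since 870 > 726, 726 is abundant.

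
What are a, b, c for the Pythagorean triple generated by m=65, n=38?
(2781, 4940, 5669)

Euclid's formula: a = m² - n², b = 2mn, c = m² + n²
m = 65, n = 38
a = 65² - 38² = 4225 - 1444 = 2781
b = 2 × 65 × 38 = 4940
c = 65² + 38² = 4225 + 1444 = 5669
Verification: 2781² + 4940² = 7733961 + 24403600 = 32137561 = 5669² ✓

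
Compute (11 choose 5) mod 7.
0

Using Lucas' theorem:
Write n=11 and k=5 in base 7:
n in base 7: [1, 4]
k in base 7: [0, 5]
C(11,5) mod 7 = ∏ C(n_i, k_i) mod 7
Digit binomials (mod 7): C(1,0) = 1; C(4,5) = 0 (k_i > n_i)
Product: 1 × 0 = 0 ≡ 0 (mod 7)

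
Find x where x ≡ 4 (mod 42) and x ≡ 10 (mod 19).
466

Using Chinese Remainder Theorem:
M = 42 × 19 = 798
M1 = 19, M2 = 42
y1 = 19^(-1) mod 42 = 31
y2 = 42^(-1) mod 19 = 5
x = (4×19×31 + 10×42×5) mod 798 = 466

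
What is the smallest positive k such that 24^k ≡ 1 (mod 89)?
88

89 is prime, so ord(24) divides φ(89) = 88.
Divisors of 88: 1, 2, 4, 8, 11, 22, 44, 88.
Repeated squaring: 24^1 ≡ 24, 24^2 ≡ 42, 24^4 ≡ 73, 24^8 ≡ 78, 24^16 ≡ 32, 24^32 ≡ 45, 24^64 ≡ 67 (mod 89).
Test 24^d mod 89 for each divisor d in increasing order:
24^1 ≡ 24
24^2 ≡ 42
24^4 ≡ 73
24^8 ≡ 78
24^11 = 24^8·24^2·24^1 ≡ 37
24^22 = 24^16·24^4·24^2 ≡ 34
24^44 = 24^32·24^8·24^4 ≡ 88
24^88 = 24^64·24^16·24^8 ≡ 1  ← first divisor giving 1
The order is 88.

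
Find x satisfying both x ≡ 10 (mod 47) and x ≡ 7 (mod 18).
151

Using Chinese Remainder Theorem:
M = 47 × 18 = 846
M1 = 18, M2 = 47
y1 = 18^(-1) mod 47 = 34
y2 = 47^(-1) mod 18 = 5
x = (10×18×34 + 7×47×5) mod 846 = 151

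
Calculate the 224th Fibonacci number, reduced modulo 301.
126

Matrix identity: Q^n = [[F_(n+1), F_n], [F_n, F_(n-1)]] with Q = [[1,1],[1,0]].
n = 224 = 11100000₂. Square-and-multiply, entries mod 301:
Q^1 = [[1,1],[1,0]]
Q^3 = (Q^1)²·Q = [[3,2],[2,1]]
Q^7 = (Q^3)²·Q = [[21,13],[13,8]]
Q^14 = (Q^7)² = [[8,76],[76,233]]
Q^28 = (Q^14)² = [[121,256],[256,166]]
Q^56 = (Q^28)² = [[111,28],[28,83]]
Q^112 = (Q^56)² = [[162,14],[14,148]]
Q^224 = (Q^112)² = [[253,126],[126,127]]
F_224 mod 301 = Q^224[0][1] = 126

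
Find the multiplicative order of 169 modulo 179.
89

179 is prime, so ord(169) divides φ(179) = 178.
Divisors of 178: 1, 2, 89, 178.
Repeated squaring: 169^1 ≡ 169, 169^2 ≡ 100, 169^4 ≡ 155, 169^8 ≡ 39, 169^16 ≡ 89, 169^32 ≡ 45, 169^64 ≡ 56, 169^128 ≡ 93 (mod 179).
Test 169^d mod 179 for each divisor d in increasing order:
169^1 ≡ 169
169^2 ≡ 100
169^89 = 169^64·169^16·169^8·169^1 ≡ 1  ← first divisor giving 1
The order is 89.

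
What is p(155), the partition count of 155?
66493182097

p(n) counts ways to write n as a sum of positive integers (order ignored).
Euler's pentagonal recurrence: p(k) = p(k-1) + p(k-2) - p(k-5) - p(k-7) + p(k-12) + p(k-15) - ... (offsets j(3j∓1)/2, signs ++--, p(0)=1, p(<0)=0).
DP table for k = 0..154: p(0)=1, p(1)=1, p(2)=2, p(3)=3, p(4)=5, p(5)=7, p(6)=11, p(7)=15, p(8)=22, p(9)=30, p(10)=42, p(11)=56, p(12)=77, p(13)=101, p(14)=135, p(15)=176, p(16)=231, p(17)=297, p(18)=385, p(19)=490, p(20)=627, p(21)=792, p(22)=1002, p(23)=1255, p(24)=1575, p(25)=1958, p(26)=2436, p(27)=3010, p(28)=3718, p(29)=4565, p(30)=5604, p(31)=6842, p(32)=8349, p(33)=10143, p(34)=12310, p(35)=14883, p(36)=17977, p(37)=21637, p(38)=26015, p(39)=31185, p(40)=37338, p(41)=44583, p(42)=53174, p(43)=63261, p(44)=75175, p(45)=89134, p(46)=105558, p(47)=124754, p(48)=147273, p(49)=173525, p(50)=204226, p(51)=239943, p(52)=281589, p(53)=329931, p(54)=386155, p(55)=451276, p(56)=526823, p(57)=614154, p(58)=715220, p(59)=831820, p(60)=966467, p(61)=1121505, p(62)=1300156, p(63)=1505499, p(64)=1741630, p(65)=2012558, p(66)=2323520, p(67)=2679689, p(68)=3087735, p(69)=3554345, p(70)=4087968, p(71)=4697205, p(72)=5392783, p(73)=6185689, p(74)=7089500, p(75)=8118264, p(76)=9289091, p(77)=10619863, p(78)=12132164, p(79)=13848650, p(80)=15796476, p(81)=18004327, p(82)=20506255, p(83)=23338469, p(84)=26543660, p(85)=30167357, p(86)=34262962, p(87)=38887673, p(88)=44108109, p(89)=49995925, p(90)=56634173, p(91)=64112359, p(92)=72533807, p(93)=82010177, p(94)=92669720, p(95)=104651419, p(96)=118114304, p(97)=133230930, p(98)=150198136, p(99)=169229875, p(100)=190569292, p(101)=214481126, p(102)=241265379, p(103)=271248950, p(104)=304801365, p(105)=342325709, p(106)=384276336, p(107)=431149389, p(108)=483502844, p(109)=541946240, p(110)=607163746, p(111)=679903203, p(112)=761002156, p(113)=851376628, p(114)=952050665, p(115)=1064144451, p(116)=1188908248, p(117)=1327710076, p(118)=1482074143, p(119)=1653668665, p(120)=1844349560, p(121)=2056148051, p(122)=2291320912, p(123)=2552338241, p(124)=2841940500, p(125)=3163127352, p(126)=3519222692, p(127)=3913864295, p(128)=4351078600, p(129)=4835271870, p(130)=5371315400, p(131)=5964539504, p(132)=6620830889, p(133)=7346629512, p(134)=8149040695, p(135)=9035836076, p(136)=10015581680, p(137)=11097645016, p(138)=12292341831, p(139)=13610949895, p(140)=15065878135, p(141)=16670689208, p(142)=18440293320, p(143)=20390982757, p(144)=22540654445, p(145)=24908858009, p(146)=27517052599, p(147)=30388671978, p(148)=33549419497, p(149)=37027355200, p(150)=40853235313, p(151)=45060624582, p(152)=49686288421, p(153)=54770336324, p(154)=60356673280.
Final step: p(155) = p(154) + p(153) - p(150) - p(148) + p(143) + p(140) - p(133) - p(129) + p(120) + p(115) - p(104) - p(98) + p(85) + p(78) - p(63) - p(55) + p(38) + p(29) - p(10) - p(0)
= 60356673280 + 54770336324 - 40853235313 - 33549419497 + 20390982757 + 15065878135 - 7346629512 - 4835271870 + 1844349560 + 1064144451 - 304801365 - 150198136 + 30167357 + 12132164 - 1505499 - 451276 + 26015 + 4565 - 42 - 1
= 66493182097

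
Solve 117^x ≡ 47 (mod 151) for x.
142

Baby-step giant-step with step n = ⌈√151⌉ = 13.
Baby steps 117^j mod 151 (j:value) for j=0..12: 0:1, 1:117, 2:99, 3:107, 4:137, 5:23, 6:124, 7:12, 8:45, 9:131, 10:76, 11:134, 12:125.
Giant-step multiplier: 117^(-13) ≡ 117^(150-13) = 117^137 ≡ 48 (mod 151).
Giant steps γ_i = 47·48^i mod 151: γ_0=47, γ_1=142, γ_2=21, γ_3=102, γ_4=64, γ_5=52, γ_6=80, γ_7=65, γ_8=100, γ_9=119, γ_10=125 (in table at j=12).
x = i·n + j = 10·13 + 12 = 142.
Check: 117^142 ≡ 47 (mod 151).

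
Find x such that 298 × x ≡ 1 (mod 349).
130

gcd(298, 349) = 1, so the inverse exists.
Extended Euclidean algorithm on (349, 298):
349 = 1 × 298 + 51  ⟹  51 = (1)·349 + (-1)·298
298 = 5 × 51 + 43  ⟹  43 = (-5)·349 + (6)·298
51 = 1 × 43 + 8  ⟹  8 = (6)·349 + (-7)·298
43 = 5 × 8 + 3  ⟹  3 = (-35)·349 + (41)·298
8 = 2 × 3 + 2  ⟹  2 = (76)·349 + (-89)·298
3 = 1 × 2 + 1  ⟹  1 = (-111)·349 + (130)·298
So (130)·298 ≡ 1 (mod 349), i.e. 298^(-1) ≡ 130 (mod 349).
Check: 298 × 130 = 38740 ≡ 1 (mod 349)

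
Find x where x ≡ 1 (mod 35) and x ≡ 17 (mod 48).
1121

Using Chinese Remainder Theorem:
M = 35 × 48 = 1680
M1 = 48, M2 = 35
y1 = 48^(-1) mod 35 = 27
y2 = 35^(-1) mod 48 = 11
x = (1×48×27 + 17×35×11) mod 1680 = 1121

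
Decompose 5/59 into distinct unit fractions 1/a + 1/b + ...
1/12 + 1/708

Greedy algorithm:
5/59: ceiling(59/5) = 12, use 1/12
1/708: ceiling(708/1) = 708, use 1/708
Result: 5/59 = 1/12 + 1/708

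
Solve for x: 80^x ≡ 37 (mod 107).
34

Baby-step giant-step with step n = ⌈√107⌉ = 11.
Baby steps 80^j mod 107 (j:value) for j=0..10: 0:1, 1:80, 2:87, 3:5, 4:79, 5:7, 6:25, 7:74, 8:35, 9:18, 10:49.
Giant-step multiplier: 80^(-11) ≡ 80^(106-11) = 80^95 ≡ 96 (mod 107).
Giant steps γ_i = 37·96^i mod 107: γ_0=37, γ_1=21, γ_2=90, γ_3=80 (in table at j=1).
x = i·n + j = 3·11 + 1 = 34.
Check: 80^34 ≡ 37 (mod 107).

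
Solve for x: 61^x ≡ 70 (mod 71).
35

Baby-step giant-step with step n = ⌈√71⌉ = 9.
Baby steps 61^j mod 71 (j:value) for j=0..8: 0:1, 1:61, 2:29, 3:65, 4:60, 5:39, 6:36, 7:66, 8:50.
Giant-step multiplier: 61^(-9) ≡ 61^(70-9) = 61^61 ≡ 47 (mod 71).
Giant steps γ_i = 70·47^i mod 71: γ_0=70, γ_1=24, γ_2=63, γ_3=50 (in table at j=8).
x = i·n + j = 3·9 + 8 = 35.
Check: 61^35 ≡ 70 (mod 71).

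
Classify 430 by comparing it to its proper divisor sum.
deficient

Proper divisors of 430: sum = 1 + 2 + 5 + 10 + 43 + 86 + 215 = 362
Since 362 < 430, 430 is deficient.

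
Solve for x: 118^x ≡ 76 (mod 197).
148

Baby-step giant-step with step n = ⌈√197⌉ = 15.
Baby steps 118^j mod 197 (j:value) for j=0..14: 0:1, 1:118, 2:134, 3:52, 4:29, 5:73, 6:143, 7:129, 8:53, 9:147, 10:10, 11:195, 12:158, 13:126, 14:93.
Giant-step multiplier: 118^(-15) ≡ 118^(196-15) = 118^181 ≡ 180 (mod 197).
Giant steps γ_i = 76·180^i mod 197: γ_0=76, γ_1=87, γ_2=97, γ_3=124, γ_4=59, γ_5=179, γ_6=109, γ_7=117, γ_8=178, γ_9=126 (in table at j=13).
x = i·n + j = 9·15 + 13 = 148.
Check: 118^148 ≡ 76 (mod 197).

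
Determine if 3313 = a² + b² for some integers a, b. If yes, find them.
8² + 57² (a=8, b=57)

Factorization: 3313 = 3313
By Fermat: n is sum of two squares iff every prime p ≡ 3 (mod 4) appears to even power.
All primes ≡ 3 (mod 4) appear to even power.
Search a = 0, 1, 2, … for 3313 - a² a perfect square: first hit at a = 8: 3313 - 64 = 3249 = 57².
3313 = 8² + 57² = 64 + 3249 ✓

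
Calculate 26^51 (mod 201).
92

Repeated squaring. Binary of 51 = 110011.
26^1 ≡ 26 (mod 201); 26^2 ≡ 73 (mod 201); 26^4 ≡ 103 (mod 201); 26^8 ≡ 157 (mod 201); 26^16 ≡ 127 (mod 201); 26^32 ≡ 49 (mod 201)
26^51 = 26^1 × 26^2 × 26^16 × 26^32 ≡ 92 (mod 201)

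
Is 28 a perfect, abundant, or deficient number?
perfect

Proper divisors of 28: sum = 1 + 2 + 4 + 7 + 14 = 28
Since 28 = 28, 28 is perfect.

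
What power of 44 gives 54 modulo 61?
47

Baby-step giant-step with step n = ⌈√61⌉ = 8.
Baby steps 44^j mod 61 (j:value) for j=0..7: 0:1, 1:44, 2:45, 3:28, 4:12, 5:40, 6:52, 7:31.
Giant-step multiplier: 44^(-8) ≡ 44^(60-8) = 44^52 ≡ 25 (mod 61).
Giant steps γ_i = 54·25^i mod 61: γ_0=54, γ_1=8, γ_2=17, γ_3=59, γ_4=11, γ_5=31 (in table at j=7).
x = i·n + j = 5·8 + 7 = 47.
Check: 44^47 ≡ 54 (mod 61).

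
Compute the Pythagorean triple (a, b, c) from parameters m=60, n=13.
(3431, 1560, 3769)

Euclid's formula: a = m² - n², b = 2mn, c = m² + n²
m = 60, n = 13
a = 60² - 13² = 3600 - 169 = 3431
b = 2 × 60 × 13 = 1560
c = 60² + 13² = 3600 + 169 = 3769
Verification: 3431² + 1560² = 11771761 + 2433600 = 14205361 = 3769² ✓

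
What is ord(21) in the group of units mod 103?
102

103 is prime, so ord(21) divides φ(103) = 102.
Divisors of 102: 1, 2, 3, 6, 17, 34, 51, 102.
Repeated squaring: 21^1 ≡ 21, 21^2 ≡ 29, 21^4 ≡ 17, 21^8 ≡ 83, 21^16 ≡ 91, 21^32 ≡ 41, 21^64 ≡ 33 (mod 103).
Test 21^d mod 103 for each divisor d in increasing order:
21^1 ≡ 21
21^2 ≡ 29
21^3 = 21^2·21^1 ≡ 94
21^6 = 21^4·21^2 ≡ 81
21^17 = 21^16·21^1 ≡ 57
21^34 = 21^32·21^2 ≡ 56
21^51 = 21^32·21^16·21^2·21^1 ≡ 102
21^102 = 21^64·21^32·21^4·21^2 ≡ 1  ← first divisor giving 1
The order is 102.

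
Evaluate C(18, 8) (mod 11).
0

Using Lucas' theorem:
Write n=18 and k=8 in base 11:
n in base 11: [1, 7]
k in base 11: [0, 8]
C(18,8) mod 11 = ∏ C(n_i, k_i) mod 11
Digit binomials (mod 11): C(1,0) = 1; C(7,8) = 0 (k_i > n_i)
Product: 1 × 0 = 0 ≡ 0 (mod 11)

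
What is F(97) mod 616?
57

Matrix identity: Q^n = [[F_(n+1), F_n], [F_n, F_(n-1)]] with Q = [[1,1],[1,0]].
n = 97 = 1100001₂. Square-and-multiply, entries mod 616:
Q^1 = [[1,1],[1,0]]
Q^3 = (Q^1)²·Q = [[3,2],[2,1]]
Q^6 = (Q^3)² = [[13,8],[8,5]]
Q^12 = (Q^6)² = [[233,144],[144,89]]
Q^24 = (Q^12)² = [[489,168],[168,321]]
Q^48 = (Q^24)² = [[1,560],[560,57]]
Q^97 = (Q^48)²·Q = [[505,57],[57,448]]
F_97 mod 616 = Q^97[0][1] = 57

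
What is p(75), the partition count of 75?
8118264

p(n) counts ways to write n as a sum of positive integers (order ignored).
Euler's pentagonal recurrence: p(k) = p(k-1) + p(k-2) - p(k-5) - p(k-7) + p(k-12) + p(k-15) - ... (offsets j(3j∓1)/2, signs ++--, p(0)=1, p(<0)=0).
DP table for k = 0..74: p(0)=1, p(1)=1, p(2)=2, p(3)=3, p(4)=5, p(5)=7, p(6)=11, p(7)=15, p(8)=22, p(9)=30, p(10)=42, p(11)=56, p(12)=77, p(13)=101, p(14)=135, p(15)=176, p(16)=231, p(17)=297, p(18)=385, p(19)=490, p(20)=627, p(21)=792, p(22)=1002, p(23)=1255, p(24)=1575, p(25)=1958, p(26)=2436, p(27)=3010, p(28)=3718, p(29)=4565, p(30)=5604, p(31)=6842, p(32)=8349, p(33)=10143, p(34)=12310, p(35)=14883, p(36)=17977, p(37)=21637, p(38)=26015, p(39)=31185, p(40)=37338, p(41)=44583, p(42)=53174, p(43)=63261, p(44)=75175, p(45)=89134, p(46)=105558, p(47)=124754, p(48)=147273, p(49)=173525, p(50)=204226, p(51)=239943, p(52)=281589, p(53)=329931, p(54)=386155, p(55)=451276, p(56)=526823, p(57)=614154, p(58)=715220, p(59)=831820, p(60)=966467, p(61)=1121505, p(62)=1300156, p(63)=1505499, p(64)=1741630, p(65)=2012558, p(66)=2323520, p(67)=2679689, p(68)=3087735, p(69)=3554345, p(70)=4087968, p(71)=4697205, p(72)=5392783, p(73)=6185689, p(74)=7089500.
Final step: p(75) = p(74) + p(73) - p(70) - p(68) + p(63) + p(60) - p(53) - p(49) + p(40) + p(35) - p(24) - p(18) + p(5)
= 7089500 + 6185689 - 4087968 - 3087735 + 1505499 + 966467 - 329931 - 173525 + 37338 + 14883 - 1575 - 385 + 7
= 8118264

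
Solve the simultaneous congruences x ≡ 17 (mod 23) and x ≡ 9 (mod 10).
109

Using Chinese Remainder Theorem:
M = 23 × 10 = 230
M1 = 10, M2 = 23
y1 = 10^(-1) mod 23 = 7
y2 = 23^(-1) mod 10 = 7
x = (17×10×7 + 9×23×7) mod 230 = 109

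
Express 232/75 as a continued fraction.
[3; 10, 1, 2, 2]

Euclidean algorithm steps:
232 = 3 × 75 + 7
75 = 10 × 7 + 5
7 = 1 × 5 + 2
5 = 2 × 2 + 1
2 = 2 × 1 + 0
Continued fraction: [3; 10, 1, 2, 2]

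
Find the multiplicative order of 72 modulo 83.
82

83 is prime, so ord(72) divides φ(83) = 82.
Divisors of 82: 1, 2, 41, 82.
Repeated squaring: 72^1 ≡ 72, 72^2 ≡ 38, 72^4 ≡ 33, 72^8 ≡ 10, 72^16 ≡ 17, 72^32 ≡ 40, 72^64 ≡ 23 (mod 83).
Test 72^d mod 83 for each divisor d in increasing order:
72^1 ≡ 72
72^2 ≡ 38
72^41 = 72^32·72^8·72^1 ≡ 82
72^82 = 72^64·72^16·72^2 ≡ 1  ← first divisor giving 1
The order is 82.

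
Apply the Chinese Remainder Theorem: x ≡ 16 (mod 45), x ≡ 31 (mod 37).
1141

Using Chinese Remainder Theorem:
M = 45 × 37 = 1665
M1 = 37, M2 = 45
y1 = 37^(-1) mod 45 = 28
y2 = 45^(-1) mod 37 = 14
x = (16×37×28 + 31×45×14) mod 1665 = 1141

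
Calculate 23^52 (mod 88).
1

Repeated squaring. Binary of 52 = 110100.
23^1 ≡ 23 (mod 88); 23^2 ≡ 1 (mod 88); 23^4 ≡ 1 (mod 88); 23^8 ≡ 1 (mod 88); 23^16 ≡ 1 (mod 88); 23^32 ≡ 1 (mod 88)
23^52 = 23^4 × 23^16 × 23^32 ≡ 1 (mod 88)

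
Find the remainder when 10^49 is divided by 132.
76

Repeated squaring. Binary of 49 = 110001.
10^1 ≡ 10 (mod 132); 10^2 ≡ 100 (mod 132); 10^4 ≡ 100 (mod 132); 10^8 ≡ 100 (mod 132); 10^16 ≡ 100 (mod 132); 10^32 ≡ 100 (mod 132)
10^49 = 10^1 × 10^16 × 10^32 ≡ 76 (mod 132)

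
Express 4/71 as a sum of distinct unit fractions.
1/18 + 1/1278

Greedy algorithm:
4/71: ceiling(71/4) = 18, use 1/18
1/1278: ceiling(1278/1) = 1278, use 1/1278
Result: 4/71 = 1/18 + 1/1278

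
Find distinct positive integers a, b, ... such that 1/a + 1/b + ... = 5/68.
1/14 + 1/476

Greedy algorithm:
5/68: ceiling(68/5) = 14, use 1/14
1/476: ceiling(476/1) = 476, use 1/476
Result: 5/68 = 1/14 + 1/476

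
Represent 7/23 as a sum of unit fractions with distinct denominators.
1/4 + 1/19 + 1/583 + 1/1019084

Greedy algorithm:
7/23: ceiling(23/7) = 4, use 1/4
5/92: ceiling(92/5) = 19, use 1/19
3/1748: ceiling(1748/3) = 583, use 1/583
1/1019084: ceiling(1019084/1) = 1019084, use 1/1019084
Result: 7/23 = 1/4 + 1/19 + 1/583 + 1/1019084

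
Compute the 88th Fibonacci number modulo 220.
131

Matrix identity: Q^n = [[F_(n+1), F_n], [F_n, F_(n-1)]] with Q = [[1,1],[1,0]].
n = 88 = 1011000₂. Square-and-multiply, entries mod 220:
Q^1 = [[1,1],[1,0]]
Q^2 = (Q^1)² = [[2,1],[1,1]]
Q^5 = (Q^2)²·Q = [[8,5],[5,3]]
Q^11 = (Q^5)²·Q = [[144,89],[89,55]]
Q^22 = (Q^11)² = [[57,111],[111,166]]
Q^44 = (Q^22)² = [[170,113],[113,57]]
Q^88 = (Q^44)² = [[89,131],[131,178]]
F_88 mod 220 = Q^88[0][1] = 131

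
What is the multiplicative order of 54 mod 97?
24

97 is prime, so ord(54) divides φ(97) = 96.
Divisors of 96: 1, 2, 3, 4, 6, 8, 12, 16, 24, 32, 48, 96.
Repeated squaring: 54^1 ≡ 54, 54^2 ≡ 6, 54^4 ≡ 36, 54^8 ≡ 35, 54^16 ≡ 61, 54^32 ≡ 35, 54^64 ≡ 61 (mod 97).
Test 54^d mod 97 for each divisor d in increasing order:
54^1 ≡ 54
54^2 ≡ 6
54^3 = 54^2·54^1 ≡ 33
54^4 ≡ 36
54^6 = 54^4·54^2 ≡ 22
54^8 ≡ 35
54^12 = 54^8·54^4 ≡ 96
54^16 ≡ 61
54^24 = 54^16·54^8 ≡ 1  ← first divisor giving 1
The order is 24.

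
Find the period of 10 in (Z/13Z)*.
6

13 is prime, so ord(10) divides φ(13) = 12.
Divisors of 12: 1, 2, 3, 4, 6, 12.
Repeated squaring: 10^1 ≡ 10, 10^2 ≡ 9, 10^4 ≡ 3, 10^8 ≡ 9 (mod 13).
Test 10^d mod 13 for each divisor d in increasing order:
10^1 ≡ 10
10^2 ≡ 9
10^3 = 10^2·10^1 ≡ 12
10^4 ≡ 3
10^6 = 10^4·10^2 ≡ 1  ← first divisor giving 1
The order is 6.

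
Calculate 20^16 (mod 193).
81

Repeated squaring. Binary of 16 = 10000.
20^1 ≡ 20 (mod 193); 20^2 ≡ 14 (mod 193); 20^4 ≡ 3 (mod 193); 20^8 ≡ 9 (mod 193); 20^16 ≡ 81 (mod 193)
20^16 = 20^16 ≡ 81 (mod 193)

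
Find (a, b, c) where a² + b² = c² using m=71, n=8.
(4977, 1136, 5105)

Euclid's formula: a = m² - n², b = 2mn, c = m² + n²
m = 71, n = 8
a = 71² - 8² = 5041 - 64 = 4977
b = 2 × 71 × 8 = 1136
c = 71² + 8² = 5041 + 64 = 5105
Verification: 4977² + 1136² = 24770529 + 1290496 = 26061025 = 5105² ✓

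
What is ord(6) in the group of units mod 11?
10

11 is prime, so ord(6) divides φ(11) = 10.
Divisors of 10: 1, 2, 5, 10.
Repeated squaring: 6^1 ≡ 6, 6^2 ≡ 3, 6^4 ≡ 9, 6^8 ≡ 4 (mod 11).
Test 6^d mod 11 for each divisor d in increasing order:
6^1 ≡ 6
6^2 ≡ 3
6^5 = 6^4·6^1 ≡ 10
6^10 = 6^8·6^2 ≡ 1  ← first divisor giving 1
The order is 10.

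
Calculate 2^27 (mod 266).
246

Repeated squaring. Binary of 27 = 11011.
2^1 ≡ 2 (mod 266); 2^2 ≡ 4 (mod 266); 2^4 ≡ 16 (mod 266); 2^8 ≡ 256 (mod 266); 2^16 ≡ 100 (mod 266)
2^27 = 2^1 × 2^2 × 2^8 × 2^16 ≡ 246 (mod 266)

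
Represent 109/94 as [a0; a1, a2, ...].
[1; 6, 3, 1, 3]

Euclidean algorithm steps:
109 = 1 × 94 + 15
94 = 6 × 15 + 4
15 = 3 × 4 + 3
4 = 1 × 3 + 1
3 = 3 × 1 + 0
Continued fraction: [1; 6, 3, 1, 3]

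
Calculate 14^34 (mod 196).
0

Repeated squaring. Binary of 34 = 100010.
14^1 ≡ 14 (mod 196); 14^2 ≡ 0 (mod 196); 14^4 ≡ 0 (mod 196); 14^8 ≡ 0 (mod 196); 14^16 ≡ 0 (mod 196); 14^32 ≡ 0 (mod 196)
14^34 = 14^2 × 14^32 ≡ 0 (mod 196)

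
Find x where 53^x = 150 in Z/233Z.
33

Baby-step giant-step with step n = ⌈√233⌉ = 16.
Baby steps 53^j mod 233 (j:value) for j=0..15: 0:1, 1:53, 2:13, 3:223, 4:169, 5:103, 6:100, 7:174, 8:135, 9:165, 10:124, 11:48, 12:214, 13:158, 14:219, 15:190.
Giant-step multiplier: 53^(-16) ≡ 53^(232-16) = 53^216 ≡ 32 (mod 233).
Giant steps γ_i = 150·32^i mod 233: γ_0=150, γ_1=140, γ_2=53 (in table at j=1).
x = i·n + j = 2·16 + 1 = 33.
Check: 53^33 ≡ 150 (mod 233).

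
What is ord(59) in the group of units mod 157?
52

157 is prime, so ord(59) divides φ(157) = 156.
Divisors of 156: 1, 2, 3, 4, 6, 12, 13, 26, 39, 52, 78, 156.
Repeated squaring: 59^1 ≡ 59, 59^2 ≡ 27, 59^4 ≡ 101, 59^8 ≡ 153, 59^16 ≡ 16, 59^32 ≡ 99, 59^64 ≡ 67, 59^128 ≡ 93 (mod 157).
Test 59^d mod 157 for each divisor d in increasing order:
59^1 ≡ 59
59^2 ≡ 27
59^3 = 59^2·59^1 ≡ 23
59^4 ≡ 101
59^6 = 59^4·59^2 ≡ 58
59^12 = 59^8·59^4 ≡ 67
59^13 = 59^8·59^4·59^1 ≡ 28
59^26 = 59^16·59^8·59^2 ≡ 156
59^39 = 59^32·59^4·59^2·59^1 ≡ 129
59^52 = 59^32·59^16·59^4 ≡ 1  ← first divisor giving 1
The order is 52.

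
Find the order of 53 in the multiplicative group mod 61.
20

61 is prime, so ord(53) divides φ(61) = 60.
Divisors of 60: 1, 2, 3, 4, 5, 6, 10, 12, 15, 20, 30, 60.
Repeated squaring: 53^1 ≡ 53, 53^2 ≡ 3, 53^4 ≡ 9, 53^8 ≡ 20, 53^16 ≡ 34, 53^32 ≡ 58 (mod 61).
Test 53^d mod 61 for each divisor d in increasing order:
53^1 ≡ 53
53^2 ≡ 3
53^3 = 53^2·53^1 ≡ 37
53^4 ≡ 9
53^5 = 53^4·53^1 ≡ 50
53^6 = 53^4·53^2 ≡ 27
53^10 = 53^8·53^2 ≡ 60
53^12 = 53^8·53^4 ≡ 58
53^15 = 53^8·53^4·53^2·53^1 ≡ 11
53^20 = 53^16·53^4 ≡ 1  ← first divisor giving 1
The order is 20.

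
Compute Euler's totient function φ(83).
82

83 = 83
φ(n) = n × ∏(1 - 1/p) for each prime p dividing n
φ(83) = 83 × (1 - 1/83) = 82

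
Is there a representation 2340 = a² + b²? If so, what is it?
6² + 48² (a=6, b=48)

Factorization: 2340 = 2^2 × 3^2 × 5 × 13
By Fermat: n is sum of two squares iff every prime p ≡ 3 (mod 4) appears to even power.
All primes ≡ 3 (mod 4) appear to even power.
Search a = 0, 1, 2, … for 2340 - a² a perfect square: first hit at a = 6: 2340 - 36 = 2304 = 48².
2340 = 6² + 48² = 36 + 2304 ✓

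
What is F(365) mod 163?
76

Matrix identity: Q^n = [[F_(n+1), F_n], [F_n, F_(n-1)]] with Q = [[1,1],[1,0]].
n = 365 = 101101101₂. Square-and-multiply, entries mod 163:
Q^1 = [[1,1],[1,0]]
Q^2 = (Q^1)² = [[2,1],[1,1]]
Q^5 = (Q^2)²·Q = [[8,5],[5,3]]
Q^11 = (Q^5)²·Q = [[144,89],[89,55]]
Q^22 = (Q^11)² = [[132,107],[107,25]]
Q^45 = (Q^22)²·Q = [[32,22],[22,10]]
Q^91 = (Q^45)²·Q = [[150,41],[41,109]]
Q^182 = (Q^91)² = [[57,24],[24,33]]
Q^365 = (Q^182)²·Q = [[117,76],[76,41]]
F_365 mod 163 = Q^365[0][1] = 76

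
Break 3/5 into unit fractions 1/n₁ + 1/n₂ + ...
1/2 + 1/10

Greedy algorithm:
3/5: ceiling(5/3) = 2, use 1/2
1/10: ceiling(10/1) = 10, use 1/10
Result: 3/5 = 1/2 + 1/10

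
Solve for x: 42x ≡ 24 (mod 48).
x ≡ 4 (mod 8)

gcd(42, 48) = 6, which divides 24, so solutions exist.
Divide through by 6: 7x ≡ 4 (mod 8).
Find 7^(-1) mod 8 by the extended Euclidean algorithm:
8 = 1 × 7 + 1  ⟹  1 = (1)·8 + (-1)·7
So (-1)·7 ≡ 1 (mod 8), i.e. 7^(-1) ≡ -1 ≡ 7 (mod 8).
x ≡ 7 × 4 = 28 ≡ 4 (mod 8).
Check: 42 × 4 = 168 ≡ 24 (mod 48).
x ≡ 4 (mod 8), giving 6 solutions mod 48.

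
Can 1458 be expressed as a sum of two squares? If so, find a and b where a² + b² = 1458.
27² + 27² (a=27, b=27)

Factorization: 1458 = 2 × 3^6
By Fermat: n is sum of two squares iff every prime p ≡ 3 (mod 4) appears to even power.
All primes ≡ 3 (mod 4) appear to even power.
Search a = 0, 1, 2, … for 1458 - a² a perfect square: first hit at a = 27: 1458 - 729 = 729 = 27².
1458 = 27² + 27² = 729 + 729 ✓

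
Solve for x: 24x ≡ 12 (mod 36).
x ≡ 2 (mod 3)

gcd(24, 36) = 12, which divides 12, so solutions exist.
Divide through by 12: 2x ≡ 1 (mod 3).
Find 2^(-1) mod 3 by the extended Euclidean algorithm:
3 = 1 × 2 + 1  ⟹  1 = (1)·3 + (-1)·2
So (-1)·2 ≡ 1 (mod 3), i.e. 2^(-1) ≡ -1 ≡ 2 (mod 3).
x ≡ 2 × 1 = 2 ≡ 2 (mod 3).
Check: 24 × 2 = 48 ≡ 12 (mod 36).
x ≡ 2 (mod 3), giving 12 solutions mod 36.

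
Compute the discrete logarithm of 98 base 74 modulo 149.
85

Baby-step giant-step with step n = ⌈√149⌉ = 13.
Baby steps 74^j mod 149 (j:value) for j=0..12: 0:1, 1:74, 2:112, 3:93, 4:28, 5:135, 6:7, 7:71, 8:39, 9:55, 10:47, 11:51, 12:49.
Giant-step multiplier: 74^(-13) ≡ 74^(148-13) = 74^135 ≡ 3 (mod 149).
Giant steps γ_i = 98·3^i mod 149: γ_0=98, γ_1=145, γ_2=137, γ_3=113, γ_4=41, γ_5=123, γ_6=71 (in table at j=7).
x = i·n + j = 6·13 + 7 = 85.
Check: 74^85 ≡ 98 (mod 149).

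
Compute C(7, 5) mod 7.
0

Using Lucas' theorem:
Write n=7 and k=5 in base 7:
n in base 7: [1, 0]
k in base 7: [0, 5]
C(7,5) mod 7 = ∏ C(n_i, k_i) mod 7
Digit binomials (mod 7): C(1,0) = 1; C(0,5) = 0 (k_i > n_i)
Product: 1 × 0 = 0 ≡ 0 (mod 7)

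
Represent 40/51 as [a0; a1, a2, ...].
[0; 1, 3, 1, 1, 1, 3]

Euclidean algorithm steps:
40 = 0 × 51 + 40
51 = 1 × 40 + 11
40 = 3 × 11 + 7
11 = 1 × 7 + 4
7 = 1 × 4 + 3
4 = 1 × 3 + 1
3 = 3 × 1 + 0
Continued fraction: [0; 1, 3, 1, 1, 1, 3]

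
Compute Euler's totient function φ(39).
24

39 = 3 × 13
φ(n) = n × ∏(1 - 1/p) for each prime p dividing n
φ(39) = 39 × (1 - 1/3) × (1 - 1/13) = 24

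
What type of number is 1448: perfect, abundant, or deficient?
deficient

Proper divisors of 1448: sum = 1 + 2 + 4 + 8 + 181 + 362 + 724 = 1282
Since 1282 < 1448, 1448 is deficient.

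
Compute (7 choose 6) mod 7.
0

Using Lucas' theorem:
Write n=7 and k=6 in base 7:
n in base 7: [1, 0]
k in base 7: [0, 6]
C(7,6) mod 7 = ∏ C(n_i, k_i) mod 7
Digit binomials (mod 7): C(1,0) = 1; C(0,6) = 0 (k_i > n_i)
Product: 1 × 0 = 0 ≡ 0 (mod 7)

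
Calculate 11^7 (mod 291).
65

Repeated squaring. Binary of 7 = 111.
11^1 ≡ 11 (mod 291); 11^2 ≡ 121 (mod 291); 11^4 ≡ 91 (mod 291)
11^7 = 11^1 × 11^2 × 11^4 ≡ 65 (mod 291)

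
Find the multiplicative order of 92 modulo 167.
166

167 is prime, so ord(92) divides φ(167) = 166.
Divisors of 166: 1, 2, 83, 166.
Repeated squaring: 92^1 ≡ 92, 92^2 ≡ 114, 92^4 ≡ 137, 92^8 ≡ 65, 92^16 ≡ 50, 92^32 ≡ 162, 92^64 ≡ 25, 92^128 ≡ 124 (mod 167).
Test 92^d mod 167 for each divisor d in increasing order:
92^1 ≡ 92
92^2 ≡ 114
92^83 = 92^64·92^16·92^2·92^1 ≡ 166
92^166 = 92^128·92^32·92^4·92^2 ≡ 1  ← first divisor giving 1
The order is 166.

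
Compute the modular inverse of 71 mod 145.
96

gcd(71, 145) = 1, so the inverse exists.
Extended Euclidean algorithm on (145, 71):
145 = 2 × 71 + 3  ⟹  3 = (1)·145 + (-2)·71
71 = 23 × 3 + 2  ⟹  2 = (-23)·145 + (47)·71
3 = 1 × 2 + 1  ⟹  1 = (24)·145 + (-49)·71
So (-49)·71 ≡ 1 (mod 145), i.e. 71^(-1) ≡ -49 ≡ 96 (mod 145).
Check: 71 × 96 = 6816 ≡ 1 (mod 145)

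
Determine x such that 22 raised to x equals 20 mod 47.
7

Baby-step giant-step with step n = ⌈√47⌉ = 7.
Baby steps 22^j mod 47 (j:value) for j=0..6: 0:1, 1:22, 2:14, 3:26, 4:8, 5:35, 6:18.
Giant-step multiplier: 22^(-7) ≡ 22^(46-7) = 22^39 ≡ 40 (mod 47).
Giant steps γ_i = 20·40^i mod 47: γ_0=20, γ_1=1 (in table at j=0).
x = i·n + j = 1·7 + 0 = 7.
Check: 22^7 ≡ 20 (mod 47).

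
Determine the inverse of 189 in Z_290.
89

gcd(189, 290) = 1, so the inverse exists.
Extended Euclidean algorithm on (290, 189):
290 = 1 × 189 + 101  ⟹  101 = (1)·290 + (-1)·189
189 = 1 × 101 + 88  ⟹  88 = (-1)·290 + (2)·189
101 = 1 × 88 + 13  ⟹  13 = (2)·290 + (-3)·189
88 = 6 × 13 + 10  ⟹  10 = (-13)·290 + (20)·189
13 = 1 × 10 + 3  ⟹  3 = (15)·290 + (-23)·189
10 = 3 × 3 + 1  ⟹  1 = (-58)·290 + (89)·189
So (89)·189 ≡ 1 (mod 290), i.e. 189^(-1) ≡ 89 (mod 290).
Check: 189 × 89 = 16821 ≡ 1 (mod 290)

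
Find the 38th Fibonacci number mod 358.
297

Matrix identity: Q^n = [[F_(n+1), F_n], [F_n, F_(n-1)]] with Q = [[1,1],[1,0]].
n = 38 = 100110₂. Square-and-multiply, entries mod 358:
Q^1 = [[1,1],[1,0]]
Q^2 = (Q^1)² = [[2,1],[1,1]]
Q^4 = (Q^2)² = [[5,3],[3,2]]
Q^9 = (Q^4)²·Q = [[55,34],[34,21]]
Q^19 = (Q^9)²·Q = [[321,243],[243,78]]
Q^38 = (Q^19)² = [[274,297],[297,335]]
F_38 mod 358 = Q^38[0][1] = 297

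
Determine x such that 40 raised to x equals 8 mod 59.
39

Baby-step giant-step with step n = ⌈√59⌉ = 8.
Baby steps 40^j mod 59 (j:value) for j=0..7: 0:1, 1:40, 2:7, 3:44, 4:49, 5:13, 6:48, 7:32.
Giant-step multiplier: 40^(-8) ≡ 40^(58-8) = 40^50 ≡ 36 (mod 59).
Giant steps γ_i = 8·36^i mod 59: γ_0=8, γ_1=52, γ_2=43, γ_3=14, γ_4=32 (in table at j=7).
x = i·n + j = 4·8 + 7 = 39.
Check: 40^39 ≡ 8 (mod 59).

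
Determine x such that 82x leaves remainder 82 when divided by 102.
x ≡ 1 (mod 51)

gcd(82, 102) = 2, which divides 82, so solutions exist.
Divide through by 2: 41x ≡ 41 (mod 51).
Find 41^(-1) mod 51 by the extended Euclidean algorithm:
51 = 1 × 41 + 10  ⟹  10 = (1)·51 + (-1)·41
41 = 4 × 10 + 1  ⟹  1 = (-4)·51 + (5)·41
So (5)·41 ≡ 1 (mod 51), i.e. 41^(-1) ≡ 5 (mod 51).
x ≡ 5 × 41 = 205 ≡ 1 (mod 51).
Check: 82 × 1 = 82 ≡ 82 (mod 102).
x ≡ 1 (mod 51), giving 2 solutions mod 102.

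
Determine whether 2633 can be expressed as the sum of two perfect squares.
28² + 43² (a=28, b=43)

Factorization: 2633 = 2633
By Fermat: n is sum of two squares iff every prime p ≡ 3 (mod 4) appears to even power.
All primes ≡ 3 (mod 4) appear to even power.
Search a = 0, 1, 2, … for 2633 - a² a perfect square: first hit at a = 28: 2633 - 784 = 1849 = 43².
2633 = 28² + 43² = 784 + 1849 ✓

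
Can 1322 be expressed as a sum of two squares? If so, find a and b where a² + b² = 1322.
19² + 31² (a=19, b=31)

Factorization: 1322 = 2 × 661
By Fermat: n is sum of two squares iff every prime p ≡ 3 (mod 4) appears to even power.
All primes ≡ 3 (mod 4) appear to even power.
Search a = 0, 1, 2, … for 1322 - a² a perfect square: first hit at a = 19: 1322 - 361 = 961 = 31².
1322 = 19² + 31² = 361 + 961 ✓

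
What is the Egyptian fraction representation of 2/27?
1/14 + 1/378

Greedy algorithm:
2/27: ceiling(27/2) = 14, use 1/14
1/378: ceiling(378/1) = 378, use 1/378
Result: 2/27 = 1/14 + 1/378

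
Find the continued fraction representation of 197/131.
[1; 1, 1, 65]

Euclidean algorithm steps:
197 = 1 × 131 + 66
131 = 1 × 66 + 65
66 = 1 × 65 + 1
65 = 65 × 1 + 0
Continued fraction: [1; 1, 1, 65]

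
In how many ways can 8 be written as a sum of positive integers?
22

p(n) counts ways to write n as a sum of positive integers (order ignored).
Examples: 8; 7 + 1; 6 + 2; 6 + 1 + 1; 5 + 3; ... (22 total)
p(8) = 22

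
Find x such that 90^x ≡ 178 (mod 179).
89

Baby-step giant-step with step n = ⌈√179⌉ = 14.
Baby steps 90^j mod 179 (j:value) for j=0..13: 0:1, 1:90, 2:45, 3:112, 4:56, 5:28, 6:14, 7:7, 8:93, 9:136, 10:68, 11:34, 12:17, 13:98.
Giant-step multiplier: 90^(-14) ≡ 90^(178-14) = 90^164 ≡ 95 (mod 179).
Giant steps γ_i = 178·95^i mod 179: γ_0=178, γ_1=84, γ_2=104, γ_3=35, γ_4=103, γ_5=119, γ_6=28 (in table at j=5).
x = i·n + j = 6·14 + 5 = 89.
Check: 90^89 ≡ 178 (mod 179).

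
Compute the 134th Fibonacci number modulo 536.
401

Matrix identity: Q^n = [[F_(n+1), F_n], [F_n, F_(n-1)]] with Q = [[1,1],[1,0]].
n = 134 = 10000110₂. Square-and-multiply, entries mod 536:
Q^1 = [[1,1],[1,0]]
Q^2 = (Q^1)² = [[2,1],[1,1]]
Q^4 = (Q^2)² = [[5,3],[3,2]]
Q^8 = (Q^4)² = [[34,21],[21,13]]
Q^16 = (Q^8)² = [[525,451],[451,74]]
Q^33 = (Q^16)²·Q = [[383,378],[378,5]]
Q^67 = (Q^33)²·Q = [[469,133],[133,336]]
Q^134 = (Q^67)² = [[202,401],[401,337]]
F_134 mod 536 = Q^134[0][1] = 401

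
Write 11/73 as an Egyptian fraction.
1/7 + 1/128 + 1/65408

Greedy algorithm:
11/73: ceiling(73/11) = 7, use 1/7
4/511: ceiling(511/4) = 128, use 1/128
1/65408: ceiling(65408/1) = 65408, use 1/65408
Result: 11/73 = 1/7 + 1/128 + 1/65408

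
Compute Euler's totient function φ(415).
328

415 = 5 × 83
φ(n) = n × ∏(1 - 1/p) for each prime p dividing n
φ(415) = 415 × (1 - 1/5) × (1 - 1/83) = 328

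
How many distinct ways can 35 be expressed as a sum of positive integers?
14883

p(n) counts ways to write n as a sum of positive integers (order ignored).
Euler's pentagonal recurrence: p(k) = p(k-1) + p(k-2) - p(k-5) - p(k-7) + p(k-12) + p(k-15) - ... (offsets j(3j∓1)/2, signs ++--, p(0)=1, p(<0)=0).
DP table for k = 0..34: p(0)=1, p(1)=1, p(2)=2, p(3)=3, p(4)=5, p(5)=7, p(6)=11, p(7)=15, p(8)=22, p(9)=30, p(10)=42, p(11)=56, p(12)=77, p(13)=101, p(14)=135, p(15)=176, p(16)=231, p(17)=297, p(18)=385, p(19)=490, p(20)=627, p(21)=792, p(22)=1002, p(23)=1255, p(24)=1575, p(25)=1958, p(26)=2436, p(27)=3010, p(28)=3718, p(29)=4565, p(30)=5604, p(31)=6842, p(32)=8349, p(33)=10143, p(34)=12310.
Final step: p(35) = p(34) + p(33) - p(30) - p(28) + p(23) + p(20) - p(13) - p(9) + p(0)
= 12310 + 10143 - 5604 - 3718 + 1255 + 627 - 101 - 30 + 1
= 14883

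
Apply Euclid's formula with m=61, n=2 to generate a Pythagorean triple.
(3717, 244, 3725)

Euclid's formula: a = m² - n², b = 2mn, c = m² + n²
m = 61, n = 2
a = 61² - 2² = 3721 - 4 = 3717
b = 2 × 61 × 2 = 244
c = 61² + 2² = 3721 + 4 = 3725
Verification: 3717² + 244² = 13816089 + 59536 = 13875625 = 3725² ✓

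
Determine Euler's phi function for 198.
60

198 = 2 × 3^2 × 11
φ(n) = n × ∏(1 - 1/p) for each prime p dividing n
φ(198) = 198 × (1 - 1/2) × (1 - 1/3) × (1 - 1/11) = 60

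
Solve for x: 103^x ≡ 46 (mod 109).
90

Baby-step giant-step with step n = ⌈√109⌉ = 11.
Baby steps 103^j mod 109 (j:value) for j=0..10: 0:1, 1:103, 2:36, 3:2, 4:97, 5:72, 6:4, 7:85, 8:35, 9:8, 10:61.
Giant-step multiplier: 103^(-11) ≡ 103^(108-11) = 103^97 ≡ 95 (mod 109).
Giant steps γ_i = 46·95^i mod 109: γ_0=46, γ_1=10, γ_2=78, γ_3=107, γ_4=28, γ_5=44, γ_6=38, γ_7=13, γ_8=36 (in table at j=2).
x = i·n + j = 8·11 + 2 = 90.
Check: 103^90 ≡ 46 (mod 109).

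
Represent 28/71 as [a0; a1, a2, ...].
[0; 2, 1, 1, 6, 2]

Euclidean algorithm steps:
28 = 0 × 71 + 28
71 = 2 × 28 + 15
28 = 1 × 15 + 13
15 = 1 × 13 + 2
13 = 6 × 2 + 1
2 = 2 × 1 + 0
Continued fraction: [0; 2, 1, 1, 6, 2]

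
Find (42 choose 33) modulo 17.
0

Using Lucas' theorem:
Write n=42 and k=33 in base 17:
n in base 17: [2, 8]
k in base 17: [1, 16]
C(42,33) mod 17 = ∏ C(n_i, k_i) mod 17
Digit binomials (mod 17): C(2,1) = 2; C(8,16) = 0 (k_i > n_i)
Product: 2 × 0 = 0 ≡ 0 (mod 17)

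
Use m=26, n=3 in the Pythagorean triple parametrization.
(667, 156, 685)

Euclid's formula: a = m² - n², b = 2mn, c = m² + n²
m = 26, n = 3
a = 26² - 3² = 676 - 9 = 667
b = 2 × 26 × 3 = 156
c = 26² + 3² = 676 + 9 = 685
Verification: 667² + 156² = 444889 + 24336 = 469225 = 685² ✓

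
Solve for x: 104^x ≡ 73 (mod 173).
106

Baby-step giant-step with step n = ⌈√173⌉ = 14.
Baby steps 104^j mod 173 (j:value) for j=0..13: 0:1, 1:104, 2:90, 3:18, 4:142, 5:63, 6:151, 7:134, 8:96, 9:123, 10:163, 11:171, 12:138, 13:166.
Giant-step multiplier: 104^(-14) ≡ 104^(172-14) = 104^158 ≡ 24 (mod 173).
Giant steps γ_i = 73·24^i mod 173: γ_0=73, γ_1=22, γ_2=9, γ_3=43, γ_4=167, γ_5=29, γ_6=4, γ_7=96 (in table at j=8).
x = i·n + j = 7·14 + 8 = 106.
Check: 104^106 ≡ 73 (mod 173).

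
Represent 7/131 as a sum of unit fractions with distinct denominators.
1/19 + 1/1245 + 1/3098805

Greedy algorithm:
7/131: ceiling(131/7) = 19, use 1/19
2/2489: ceiling(2489/2) = 1245, use 1/1245
1/3098805: ceiling(3098805/1) = 3098805, use 1/3098805
Result: 7/131 = 1/19 + 1/1245 + 1/3098805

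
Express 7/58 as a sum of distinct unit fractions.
1/9 + 1/105 + 1/18270

Greedy algorithm:
7/58: ceiling(58/7) = 9, use 1/9
5/522: ceiling(522/5) = 105, use 1/105
1/18270: ceiling(18270/1) = 18270, use 1/18270
Result: 7/58 = 1/9 + 1/105 + 1/18270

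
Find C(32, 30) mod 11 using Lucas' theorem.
1

Using Lucas' theorem:
Write n=32 and k=30 in base 11:
n in base 11: [2, 10]
k in base 11: [2, 8]
C(32,30) mod 11 = ∏ C(n_i, k_i) mod 11
Digit binomials (mod 11): C(2,2) = 1; C(10,8) = 45 ≡ 1
Product: 1 × 1 = 1 ≡ 1 (mod 11)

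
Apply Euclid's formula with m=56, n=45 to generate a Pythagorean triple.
(1111, 5040, 5161)

Euclid's formula: a = m² - n², b = 2mn, c = m² + n²
m = 56, n = 45
a = 56² - 45² = 3136 - 2025 = 1111
b = 2 × 56 × 45 = 5040
c = 56² + 45² = 3136 + 2025 = 5161
Verification: 1111² + 5040² = 1234321 + 25401600 = 26635921 = 5161² ✓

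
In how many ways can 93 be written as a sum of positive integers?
82010177

p(n) counts ways to write n as a sum of positive integers (order ignored).
Euler's pentagonal recurrence: p(k) = p(k-1) + p(k-2) - p(k-5) - p(k-7) + p(k-12) + p(k-15) - ... (offsets j(3j∓1)/2, signs ++--, p(0)=1, p(<0)=0).
DP table for k = 0..92: p(0)=1, p(1)=1, p(2)=2, p(3)=3, p(4)=5, p(5)=7, p(6)=11, p(7)=15, p(8)=22, p(9)=30, p(10)=42, p(11)=56, p(12)=77, p(13)=101, p(14)=135, p(15)=176, p(16)=231, p(17)=297, p(18)=385, p(19)=490, p(20)=627, p(21)=792, p(22)=1002, p(23)=1255, p(24)=1575, p(25)=1958, p(26)=2436, p(27)=3010, p(28)=3718, p(29)=4565, p(30)=5604, p(31)=6842, p(32)=8349, p(33)=10143, p(34)=12310, p(35)=14883, p(36)=17977, p(37)=21637, p(38)=26015, p(39)=31185, p(40)=37338, p(41)=44583, p(42)=53174, p(43)=63261, p(44)=75175, p(45)=89134, p(46)=105558, p(47)=124754, p(48)=147273, p(49)=173525, p(50)=204226, p(51)=239943, p(52)=281589, p(53)=329931, p(54)=386155, p(55)=451276, p(56)=526823, p(57)=614154, p(58)=715220, p(59)=831820, p(60)=966467, p(61)=1121505, p(62)=1300156, p(63)=1505499, p(64)=1741630, p(65)=2012558, p(66)=2323520, p(67)=2679689, p(68)=3087735, p(69)=3554345, p(70)=4087968, p(71)=4697205, p(72)=5392783, p(73)=6185689, p(74)=7089500, p(75)=8118264, p(76)=9289091, p(77)=10619863, p(78)=12132164, p(79)=13848650, p(80)=15796476, p(81)=18004327, p(82)=20506255, p(83)=23338469, p(84)=26543660, p(85)=30167357, p(86)=34262962, p(87)=38887673, p(88)=44108109, p(89)=49995925, p(90)=56634173, p(91)=64112359, p(92)=72533807.
Final step: p(93) = p(92) + p(91) - p(88) - p(86) + p(81) + p(78) - p(71) - p(67) + p(58) + p(53) - p(42) - p(36) + p(23) + p(16) - p(1)
= 72533807 + 64112359 - 44108109 - 34262962 + 18004327 + 12132164 - 4697205 - 2679689 + 715220 + 329931 - 53174 - 17977 + 1255 + 231 - 1
= 82010177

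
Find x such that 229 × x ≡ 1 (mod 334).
299

gcd(229, 334) = 1, so the inverse exists.
Extended Euclidean algorithm on (334, 229):
334 = 1 × 229 + 105  ⟹  105 = (1)·334 + (-1)·229
229 = 2 × 105 + 19  ⟹  19 = (-2)·334 + (3)·229
105 = 5 × 19 + 10  ⟹  10 = (11)·334 + (-16)·229
19 = 1 × 10 + 9  ⟹  9 = (-13)·334 + (19)·229
10 = 1 × 9 + 1  ⟹  1 = (24)·334 + (-35)·229
So (-35)·229 ≡ 1 (mod 334), i.e. 229^(-1) ≡ -35 ≡ 299 (mod 334).
Check: 229 × 299 = 68471 ≡ 1 (mod 334)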